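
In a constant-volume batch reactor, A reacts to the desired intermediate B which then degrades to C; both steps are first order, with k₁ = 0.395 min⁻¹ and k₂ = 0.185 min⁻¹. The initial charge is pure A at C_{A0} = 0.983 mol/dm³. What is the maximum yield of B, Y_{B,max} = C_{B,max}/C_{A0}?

0.513

For a first-order series the maximum intermediate yield is C_{B,max}/C_{A0} = (k₁/k₂)^[k₂/(k₂−k₁)].
= (0.395/0.185)^(0.185/(0.185−0.395)) = (2.135)^(-0.8810) = 0.5126.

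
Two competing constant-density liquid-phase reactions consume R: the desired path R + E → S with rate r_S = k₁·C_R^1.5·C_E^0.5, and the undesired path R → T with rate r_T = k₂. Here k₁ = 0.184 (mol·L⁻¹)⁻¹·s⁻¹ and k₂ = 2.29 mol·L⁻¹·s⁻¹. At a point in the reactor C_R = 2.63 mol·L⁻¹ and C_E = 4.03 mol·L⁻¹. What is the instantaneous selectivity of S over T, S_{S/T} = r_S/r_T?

0.688

S_{S/T} = r_S/r_T = (k₁·C_R^1.5·C_E^0.5)/(k₂) = (k₁/k₂)·C_R^1.5·C_E^0.5.
= (0.184×2.630^1.5×4.030^0.5) / (2.29) = 1.575/2.290 = 0.688.
Since the desired path is higher order in R, keeping C_R high (PFR or concentrated feed) favours S.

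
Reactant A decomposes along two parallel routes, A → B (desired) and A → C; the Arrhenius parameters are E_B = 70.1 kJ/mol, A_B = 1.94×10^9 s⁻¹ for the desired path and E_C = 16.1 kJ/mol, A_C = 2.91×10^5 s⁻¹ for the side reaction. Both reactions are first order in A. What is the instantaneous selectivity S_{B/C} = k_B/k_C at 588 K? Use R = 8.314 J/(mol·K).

Since both paths have the same order in A, the concentration cancels and S_{B/C} = k_B/k_C = (A_B/A_C)·exp[(E_C−E_B)/(RT)].
(E_C−E_B)/(RT) = (16.1−70.1)×10³/(8.314×588) = -54000/4889 = -11.05.
k_B/k_C = (1.94×10^9/2.91×10^5)·exp(-11.05) = 6667 × 1.595×10^-5 = 0.106.
Since E_B > E_C, raising the temperature improves selectivity toward B.

0.106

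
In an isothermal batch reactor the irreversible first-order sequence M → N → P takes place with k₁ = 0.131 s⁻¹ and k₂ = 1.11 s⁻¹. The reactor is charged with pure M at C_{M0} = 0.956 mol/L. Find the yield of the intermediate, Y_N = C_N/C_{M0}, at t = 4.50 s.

0.0733

Solving the coupled first-order balances gives C_N(t) = [k₁/(k₂−k₁)]·C_{M0}·(e^(−k₁t) − e^(−k₂t)).
e^(−k₁t) = e^(−0.131×4.50) = e^(−0.5895) = 0.5546; e^(−k₂t) = e^(−4.995) = 0.006772.
C_N = 0.131×0.956/(1.11−0.131) × (0.5546−0.006772) = 0.1279×0.5478 = 0.07008 mol/L.
Y_N = C_N/C_{M0} = 0.07008/0.956 = 0.0733.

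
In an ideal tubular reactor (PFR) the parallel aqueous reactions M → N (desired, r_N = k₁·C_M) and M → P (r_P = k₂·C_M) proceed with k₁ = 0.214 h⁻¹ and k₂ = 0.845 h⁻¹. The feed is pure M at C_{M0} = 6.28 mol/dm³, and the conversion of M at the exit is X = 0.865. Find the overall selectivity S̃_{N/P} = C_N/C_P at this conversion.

C_M = C_{M0}(1−X) = 0.8478 mol/dm³.
Both paths are first order in M, so the instantaneous fraction to N is constant: dC_N/d(−C_M) = k₁/(k₁+k₂) = 0.2021.
C_N = 0.2021·(C_{M0}−C_M) = 0.2021×5.432 = 1.10 mol/dm³.
C_P = (C_{M0}−C_M)−C_N = 4.334 mol/dm³; S̃_{N/P} = 1.098/4.334 = 0.253.

0.253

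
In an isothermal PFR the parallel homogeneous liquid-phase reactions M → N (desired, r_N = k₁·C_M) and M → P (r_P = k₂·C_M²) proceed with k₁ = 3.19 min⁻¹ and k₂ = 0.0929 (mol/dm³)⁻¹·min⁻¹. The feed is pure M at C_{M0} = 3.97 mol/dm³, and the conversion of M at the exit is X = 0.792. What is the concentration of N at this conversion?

2.94 mol/dm³

C_M = C_{M0}(1−X) = 0.8258 mol/dm³.
Along a PFR/batch, dC_N/dC_M = −r_N/(r_N+r_P) = −k₁/(k₁+k₂·C_M).
Integrating from C_{M0} to C_M: C_N = (3.19/0.0929)·ln[(3.19+0.0929·3.97)/(3.19+0.0929·0.826)] = 34.34·ln(3.559/3.267) = 2.941 mol/dm³.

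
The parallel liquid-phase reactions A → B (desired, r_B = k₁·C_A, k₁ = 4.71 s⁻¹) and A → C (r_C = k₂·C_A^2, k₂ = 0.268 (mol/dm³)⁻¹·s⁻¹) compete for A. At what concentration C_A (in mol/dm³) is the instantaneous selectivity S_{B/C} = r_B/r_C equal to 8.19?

S_{B/C} = (k₁/k₂)·C_A⁻¹ ⇒ C_A = (S·k₂/k₁)^(-1).
= (8.19×0.268/4.71)^(-1) = (0.4660)^(-1) = 2.15 mol/dm³.

2.15 mol/dm³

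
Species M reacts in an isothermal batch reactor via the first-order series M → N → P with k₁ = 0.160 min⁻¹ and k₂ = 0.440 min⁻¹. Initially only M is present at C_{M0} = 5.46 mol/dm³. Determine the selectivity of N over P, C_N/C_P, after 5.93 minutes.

0.413

For first-order series with pure M initially, C_N(t) = k₁C_{M0}/(k₂−k₁)·(e^(−k₁t) − e^(−k₂t)).
e^(−k₁t) = e^(−0.160×5.93) = e^(−0.9488) = 0.3872; e^(−k₂t) = e^(−2.609) = 0.07359.
C_N = 0.160×5.46/(0.440−0.160) × (0.3872−0.07359) = 3.120×0.3136 = 0.9785 mol/dm³.
C_M = C_{M0}e^(−k₁t) = 2.114 mol/dm³, so C_P = C_{M0}−C_M−C_N = 2.367 mol/dm³; C_N/C_P = 0.413.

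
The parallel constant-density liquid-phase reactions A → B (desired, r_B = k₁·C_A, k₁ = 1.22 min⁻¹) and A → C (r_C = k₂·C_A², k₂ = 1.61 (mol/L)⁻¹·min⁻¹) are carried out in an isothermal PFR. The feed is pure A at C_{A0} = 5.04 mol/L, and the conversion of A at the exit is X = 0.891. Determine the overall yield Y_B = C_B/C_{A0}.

0.224

C_A = C_{A0}(1−X) = 0.5494 mol/L.
Along a PFR/batch, dC_B/dC_A = −r_B/(r_B+r_C) = −k₁/(k₁+k₂·C_A).
Integrating from C_{A0} to C_A: C_B = (1.22/1.61)·ln[(1.22+1.61·5.04)/(1.22+1.61·0.549)] = 0.7578·ln(9.334/2.104) = 1.129 mol/L.
Y_B = C_B/C_{A0} = 1.129/5.04 = 0.224.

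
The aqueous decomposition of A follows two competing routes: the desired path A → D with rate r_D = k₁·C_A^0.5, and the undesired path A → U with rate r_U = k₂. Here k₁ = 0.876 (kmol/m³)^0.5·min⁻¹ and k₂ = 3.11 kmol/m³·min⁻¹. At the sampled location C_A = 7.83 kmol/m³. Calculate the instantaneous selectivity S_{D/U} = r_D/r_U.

S_{D/U} = r_D/r_U = (k₁·C_A^0.5)/(k₂) = (k₁/k₂)·C_A^0.5.
= (0.876×7.830^0.5) / (3.11) = 2.451/3.110 = 0.788.
Since the desired path is higher order in A, keeping C_A high (PFR or concentrated feed) favours D.

0.788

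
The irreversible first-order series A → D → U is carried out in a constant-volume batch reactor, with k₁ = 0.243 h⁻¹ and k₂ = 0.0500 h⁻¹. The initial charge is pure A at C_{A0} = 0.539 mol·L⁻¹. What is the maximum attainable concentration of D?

Evaluating C_D at t_opt = ln(k₂/k₁)/(k₂−k₁) gives C_{D,max}/C_{A0} = (k₁/k₂)^[k₂/(k₂−k₁)].
= (0.243/0.0500)^(0.0500/(0.0500−0.243)) = (4.860)^(-0.2591) = 0.6639.
C_{D,max} = 0.6639×0.539 = 0.358 mol·L⁻¹.

0.358 mol·L⁻¹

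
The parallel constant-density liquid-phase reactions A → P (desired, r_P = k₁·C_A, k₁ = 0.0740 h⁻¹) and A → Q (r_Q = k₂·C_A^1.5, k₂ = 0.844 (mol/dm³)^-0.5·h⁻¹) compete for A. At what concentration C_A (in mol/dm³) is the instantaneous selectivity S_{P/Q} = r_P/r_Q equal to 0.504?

0.0303 mol/dm³

S_{P/Q} = (k₁/k₂)·C_A^-0.5 ⇒ C_A = (S·k₂/k₁)^(-2).
= (0.504×0.844/0.0740)^(-2) = (5.748)^(-2) = 0.0303 mol/dm³.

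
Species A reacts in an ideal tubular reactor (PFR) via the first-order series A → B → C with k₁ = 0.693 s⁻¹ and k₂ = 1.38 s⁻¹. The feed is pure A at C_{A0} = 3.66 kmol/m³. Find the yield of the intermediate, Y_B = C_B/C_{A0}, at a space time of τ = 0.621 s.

For first-order series with pure A initially, C_B(τ) = k₁C_{A0}/(k₂−k₁)·(e^(−k₁τ) − e^(−k₂τ)).
e^(−k₁τ) = e^(−0.693×0.621) = e^(−0.4304) = 0.6503; e^(−k₂τ) = e^(−0.8570) = 0.4244.
C_B = 0.693×3.66/(1.38−0.693) × (0.6503−0.4244) = 3.692×0.2258 = 0.8338 kmol/m³.
Y_B = C_B/C_{A0} = 0.8338/3.66 = 0.228.

0.228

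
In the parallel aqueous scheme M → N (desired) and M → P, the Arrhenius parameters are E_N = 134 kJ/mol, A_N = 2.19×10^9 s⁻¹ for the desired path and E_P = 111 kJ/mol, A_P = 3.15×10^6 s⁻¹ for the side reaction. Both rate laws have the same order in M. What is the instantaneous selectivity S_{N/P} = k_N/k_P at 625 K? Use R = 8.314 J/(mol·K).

With equal orders, S_{N/P} = k_N/k_P = (A_N/A_P)·exp[(E_P−E_N)/(RT)].
(E_P−E_N)/(RT) = (111−134)×10³/(8.314×625) = -23000/5196 = -4.426.
k_N/k_P = (2.19×10^9/3.15×10^6)·exp(-4.426) = 695.2 × 0.01196 = 8.31.
Since E_N > E_P, raising the temperature improves selectivity toward N.

8.31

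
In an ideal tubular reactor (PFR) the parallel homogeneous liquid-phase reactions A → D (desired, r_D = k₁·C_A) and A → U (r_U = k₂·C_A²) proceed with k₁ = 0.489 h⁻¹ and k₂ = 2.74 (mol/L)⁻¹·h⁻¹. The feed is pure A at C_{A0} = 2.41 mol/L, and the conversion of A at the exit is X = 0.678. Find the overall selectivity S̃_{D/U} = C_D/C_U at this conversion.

C_A = C_{A0}(1−X) = 0.7760 mol/L.
Along a PFR/batch, dC_D/dC_A = −r_D/(r_D+r_U) = −k₁/(k₁+k₂·C_A).
Integrating from C_{A0} to C_A: C_D = (0.489/2.74)·ln[(0.489+2.74·2.41)/(0.489+2.74·0.776)] = 0.1785·ln(7.092/2.615) = 0.1780 mol/L.
C_U = (C_{A0}−C_A)−C_D = 1.456 mol/L; S̃_{D/U} = 0.1780/1.456 = 0.122.

0.122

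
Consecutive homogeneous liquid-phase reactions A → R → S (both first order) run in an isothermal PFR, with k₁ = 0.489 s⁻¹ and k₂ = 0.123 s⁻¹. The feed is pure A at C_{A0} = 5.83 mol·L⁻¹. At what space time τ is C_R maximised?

3.77 s

For first-order series the maximum of C_R occurs at τ_opt = ln(k₂/k₁)/(k₂−k₁).
= ln(0.123/0.489)/(0.123−0.489) = ln(0.2515)/-0.3660 = -1.380/-0.3660 = 3.77 s.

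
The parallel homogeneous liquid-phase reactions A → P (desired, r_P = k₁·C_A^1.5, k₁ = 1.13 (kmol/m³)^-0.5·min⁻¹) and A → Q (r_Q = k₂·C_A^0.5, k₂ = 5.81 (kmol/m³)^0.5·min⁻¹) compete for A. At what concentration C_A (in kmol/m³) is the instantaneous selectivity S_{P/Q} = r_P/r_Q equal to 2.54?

13.1 kmol/m³

S_{P/Q} = (k₁/k₂)·C_A ⇒ C_A = S·k₂/k₁.
= 2.54×5.81/1.13 = 13.1 kmol/m³.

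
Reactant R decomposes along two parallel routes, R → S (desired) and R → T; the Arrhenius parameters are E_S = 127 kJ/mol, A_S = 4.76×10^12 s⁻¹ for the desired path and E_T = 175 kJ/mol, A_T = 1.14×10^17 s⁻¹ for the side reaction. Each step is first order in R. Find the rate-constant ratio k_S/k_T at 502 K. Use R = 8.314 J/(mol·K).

4.13

Since both paths have the same order in R, the concentration cancels and S_{S/T} = k_S/k_T = (A_S/A_T)·exp[(E_T−E_S)/(RT)].
(E_T−E_S)/(RT) = (175−127)×10³/(8.314×502) = 48000/4174 = 11.50.
k_S/k_T = (4.76×10^12/1.14×10^17)·exp(11.50) = 4.175×10^-5 × 98793 = 4.13.
Since E_S < E_T, lowering the temperature improves selectivity toward S.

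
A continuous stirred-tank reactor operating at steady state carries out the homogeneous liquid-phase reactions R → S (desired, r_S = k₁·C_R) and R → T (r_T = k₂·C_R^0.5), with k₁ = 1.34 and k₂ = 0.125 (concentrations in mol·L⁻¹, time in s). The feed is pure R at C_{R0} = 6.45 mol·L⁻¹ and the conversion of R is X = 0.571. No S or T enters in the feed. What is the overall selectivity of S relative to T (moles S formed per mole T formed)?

Exit C_R = C_{R0}(1−X) = 6.45×0.429 = 2.767 mol·L⁻¹.
Rates in a CSTR are evaluated at the outlet concentration: r_S = 1.34×2.767 = 3.708, r_T = 0.125×2.767^0.5 = 0.2079.
Overall selectivity = C_S/C_T = r_Sτ/(r_Tτ) = r_S/r_T = 17.8.

17.8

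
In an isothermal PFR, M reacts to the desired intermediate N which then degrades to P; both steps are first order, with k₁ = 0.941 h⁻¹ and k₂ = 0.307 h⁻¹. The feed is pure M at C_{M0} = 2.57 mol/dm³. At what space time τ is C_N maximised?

1.77 h

For first-order series the maximum of C_N occurs at τ_opt = ln(k₂/k₁)/(k₂−k₁).
= ln(0.307/0.941)/(0.307−0.941) = ln(0.3262)/-0.6340 = -1.120/-0.6340 = 1.77 h.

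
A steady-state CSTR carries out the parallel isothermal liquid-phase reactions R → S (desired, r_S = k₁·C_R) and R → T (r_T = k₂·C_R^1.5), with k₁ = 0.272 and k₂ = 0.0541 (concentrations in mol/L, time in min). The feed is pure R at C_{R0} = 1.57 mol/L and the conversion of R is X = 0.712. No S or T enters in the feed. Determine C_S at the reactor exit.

0.986 mol/L

Exit C_R = C_{R0}(1−X) = 1.57×0.288 = 0.4522 mol/L.
In a CSTR the entire volume is at exit conditions, so r_S = 0.272×0.4522 = 0.1230 and r_T = 0.0541×0.4522^1.5 = 0.01645.
Fraction of consumed R going to S: r_S/(r_S+r_T) = 0.8820.
C_S = 0.8820·C_{R0}·X = 0.8820×1.57×0.712 = 0.986 mol/L.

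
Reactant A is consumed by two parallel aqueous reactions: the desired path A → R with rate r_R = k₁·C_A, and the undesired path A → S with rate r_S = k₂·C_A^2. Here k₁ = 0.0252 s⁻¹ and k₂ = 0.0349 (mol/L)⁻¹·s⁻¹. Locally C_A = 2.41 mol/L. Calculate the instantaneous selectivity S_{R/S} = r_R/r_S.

0.300

S_{R/S} = r_R/r_S = (k₁·C_A)/(k₂·C_A^2) = (k₁/k₂)·C_A⁻¹.
= (0.0252×2.410) / (0.0349×2.410^2) = 0.06073/0.2027 = 0.300.
The undesired path is higher order in A, so low C_A (CSTR or dilute feed) favours R.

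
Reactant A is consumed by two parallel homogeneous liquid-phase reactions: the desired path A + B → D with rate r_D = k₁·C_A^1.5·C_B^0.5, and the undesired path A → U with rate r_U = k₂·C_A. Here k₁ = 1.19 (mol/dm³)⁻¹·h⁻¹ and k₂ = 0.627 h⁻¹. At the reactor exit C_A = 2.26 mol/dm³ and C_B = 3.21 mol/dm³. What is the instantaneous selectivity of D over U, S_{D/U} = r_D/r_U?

S_{D/U} = r_D/r_U = (k₁·C_A^1.5·C_B^0.5)/(k₂·C_A) = (k₁/k₂)·C_A^0.5·C_B^0.5.
= (1.19×2.260^1.5×3.210^0.5) / (0.627×2.260) = 7.244/1.417 = 5.11.

5.11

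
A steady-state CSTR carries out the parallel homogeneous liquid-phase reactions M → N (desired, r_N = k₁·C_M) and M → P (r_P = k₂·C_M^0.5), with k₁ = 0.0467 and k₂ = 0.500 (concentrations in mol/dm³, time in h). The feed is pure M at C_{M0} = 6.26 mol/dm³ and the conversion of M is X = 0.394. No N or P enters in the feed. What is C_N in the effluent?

Exit C_M = C_{M0}(1−X) = 6.26×0.606 = 3.794 mol/dm³.
Rates in a CSTR are evaluated at the outlet concentration: r_N = 0.0467×3.794 = 0.1772, r_P = 0.500×3.794^0.5 = 0.9739.
Fraction of consumed M going to N: r_N/(r_N+r_P) = 0.1539.
C_N = 0.1539·C_{M0}·X = 0.1539×6.26×0.394 = 0.380 mol/dm³.

0.380 mol/dm³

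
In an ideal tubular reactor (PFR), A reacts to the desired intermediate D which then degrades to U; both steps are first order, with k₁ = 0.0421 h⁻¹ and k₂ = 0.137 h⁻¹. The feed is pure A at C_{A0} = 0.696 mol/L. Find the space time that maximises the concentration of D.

For first-order series the maximum of C_D occurs at τ_opt = ln(k₂/k₁)/(k₂−k₁).
= ln(0.137/0.0421)/(0.137−0.0421) = ln(3.254)/0.09490 = 1.180/0.09490 = 12.4 h.

12.4 h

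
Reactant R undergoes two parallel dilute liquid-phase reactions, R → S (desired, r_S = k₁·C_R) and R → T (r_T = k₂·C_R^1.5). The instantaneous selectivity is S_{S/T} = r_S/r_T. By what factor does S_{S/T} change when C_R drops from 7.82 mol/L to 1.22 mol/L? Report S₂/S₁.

S_{S/T} = (k₁/k₂)·C_R^-0.5, so S₂/S₁ = (C_{R,2}/C_{R,1})^-0.5.
= (1.22/7.82)^(-0.5) = (0.1560)^(-0.5) = 2.53.

2.53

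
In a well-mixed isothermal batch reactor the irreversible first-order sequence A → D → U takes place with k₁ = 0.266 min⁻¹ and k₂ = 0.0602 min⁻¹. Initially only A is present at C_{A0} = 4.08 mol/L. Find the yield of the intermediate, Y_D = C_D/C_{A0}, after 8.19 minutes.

For first-order series with pure A initially, C_D(t) = k₁C_{A0}/(k₂−k₁)·(e^(−k₁t) − e^(−k₂t)).
e^(−k₁t) = e^(−0.266×8.19) = e^(−2.179) = 0.1132; e^(−k₂t) = e^(−0.4930) = 0.6108.
C_D = 0.266×4.08/(0.0602−0.266) × (0.1132−0.6108) = (-5.273)×(-0.4976) = 2.624 mol/L.
Y_D = C_D/C_{A0} = 2.624/4.08 = 0.643.

0.643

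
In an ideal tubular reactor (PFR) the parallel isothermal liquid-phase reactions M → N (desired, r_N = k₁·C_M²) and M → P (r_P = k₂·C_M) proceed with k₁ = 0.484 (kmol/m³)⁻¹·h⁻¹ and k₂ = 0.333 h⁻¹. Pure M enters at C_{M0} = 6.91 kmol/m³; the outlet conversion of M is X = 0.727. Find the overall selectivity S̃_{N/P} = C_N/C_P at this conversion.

C_M = C_{M0}(1−X) = 1.886 kmol/m³.
Along a PFR/batch, dC_P/dC_M = −r_P/(r_N+r_P) = −k₂/(k₂+k₁·C_M).
Integrating from C_{M0} to C_M: C_P = (0.333/0.484)·ln[(0.333+0.484·6.91)/(0.333+0.484·1.89)] = 0.6880·ln(3.677/1.246) = 0.7446 kmol/m³.
Then C_N = (C_{M0}−C_M) − C_P = 5.024 − 0.7446 = 4.279 kmol/m³.
S̃_{N/P} = C_N/C_P = 4.279/0.7446 = 5.75.

5.75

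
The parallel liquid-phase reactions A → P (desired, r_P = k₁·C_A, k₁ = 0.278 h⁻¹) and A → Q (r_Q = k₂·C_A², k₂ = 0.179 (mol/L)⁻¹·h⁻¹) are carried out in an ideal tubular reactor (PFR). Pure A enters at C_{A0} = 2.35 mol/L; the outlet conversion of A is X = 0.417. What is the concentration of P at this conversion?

0.449 mol/L

C_A = C_{A0}(1−X) = 1.370 mol/L.
Along a PFR/batch, dC_P/dC_A = −r_P/(r_P+r_Q) = −k₁/(k₁+k₂·C_A).
Integrating from C_{A0} to C_A: C_P = (0.278/0.179)·ln[(0.278+0.179·2.35)/(0.278+0.179·1.37)] = 1.553·ln(0.6986/0.5232) = 0.4490 mol/L.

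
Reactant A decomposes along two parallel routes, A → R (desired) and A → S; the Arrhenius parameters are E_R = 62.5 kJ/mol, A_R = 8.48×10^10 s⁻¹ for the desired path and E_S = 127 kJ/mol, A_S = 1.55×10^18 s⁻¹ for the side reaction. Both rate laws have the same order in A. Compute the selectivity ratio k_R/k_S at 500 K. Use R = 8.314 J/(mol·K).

0.300

Since both paths have the same order in A, the concentration cancels and S_{R/S} = k_R/k_S = (A_R/A_S)·exp[(E_S−E_R)/(RT)].
(E_S−E_R)/(RT) = (127−62.5)×10³/(8.314×500) = 64500/4157 = 15.52.
k_R/k_S = (8.48×10^10/1.55×10^18)·exp(15.52) = 5.471×10^-8 × 5.477×10^6 = 0.300.
Since E_R < E_S, lowering the temperature improves selectivity toward R.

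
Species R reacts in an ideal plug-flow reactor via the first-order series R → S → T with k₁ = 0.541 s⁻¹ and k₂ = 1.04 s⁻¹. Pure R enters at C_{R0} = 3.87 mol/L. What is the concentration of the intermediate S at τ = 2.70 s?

0.721 mol/L

The intermediate concentration in a first-order A→B→C sequence is C_S = k₁C_{R0}(e^(−k₁τ) − e^(−k₂τ))/(k₂−k₁).
e^(−k₁τ) = e^(−0.541×2.70) = e^(−1.461) = 0.2321; e^(−k₂τ) = e^(−2.808) = 0.06033.
C_S = 0.541×3.87/(1.04−0.541) × (0.2321−0.06033) = 4.196×0.1717 = 0.7206 mol/L.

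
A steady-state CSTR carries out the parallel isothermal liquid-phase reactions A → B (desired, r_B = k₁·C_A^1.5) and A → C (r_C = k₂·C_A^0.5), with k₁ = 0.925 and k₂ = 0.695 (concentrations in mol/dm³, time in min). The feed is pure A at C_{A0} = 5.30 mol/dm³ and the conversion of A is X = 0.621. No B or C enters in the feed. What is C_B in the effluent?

2.40 mol/dm³

Exit C_A = C_{A0}(1−X) = 5.30×0.379 = 2.009 mol/dm³.
A CSTR operates uniformly at the exit composition, giving r_B = 2.633 and r_C = 0.9850 (each k·C_A^n at C_A = 2.009).
Fraction of consumed A going to B: r_B/(r_B+r_C) = 0.7278.
C_B = 0.7278·C_{A0}·X = 0.7278×5.30×0.621 = 2.40 mol/dm³.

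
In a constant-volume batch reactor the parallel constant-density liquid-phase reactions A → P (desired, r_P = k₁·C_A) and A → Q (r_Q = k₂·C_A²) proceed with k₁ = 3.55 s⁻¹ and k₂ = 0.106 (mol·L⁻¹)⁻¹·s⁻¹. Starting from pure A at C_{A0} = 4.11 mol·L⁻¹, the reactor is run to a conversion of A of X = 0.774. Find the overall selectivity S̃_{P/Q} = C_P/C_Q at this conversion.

C_A = C_{A0}(1−X) = 0.9289 mol·L⁻¹.
Along a PFR/batch, dC_P/dC_A = −r_P/(r_P+r_Q) = −k₁/(k₁+k₂·C_A).
Integrating from C_{A0} to C_A: C_P = (3.55/0.106)·ln[(3.55+0.106·4.11)/(3.55+0.106·0.929)] = 33.49·ln(3.986/3.648) = 2.960 mol·L⁻¹.
C_Q = (C_{A0}−C_A)−C_P = 0.2206 mol·L⁻¹; S̃_{P/Q} = 2.960/0.2206 = 13.4.

13.4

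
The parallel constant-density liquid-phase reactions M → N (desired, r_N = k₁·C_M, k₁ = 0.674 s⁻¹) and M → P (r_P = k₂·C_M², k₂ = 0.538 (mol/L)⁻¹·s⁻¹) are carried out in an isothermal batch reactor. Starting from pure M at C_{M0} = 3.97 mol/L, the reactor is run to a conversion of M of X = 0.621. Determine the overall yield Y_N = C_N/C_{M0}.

0.202

C_M = C_{M0}(1−X) = 1.505 mol/L.
Along a PFR/batch, dC_N/dC_M = −r_N/(r_N+r_P) = −k₁/(k₁+k₂·C_M).
Integrating from C_{M0} to C_M: C_N = (0.674/0.538)·ln[(0.674+0.538·3.97)/(0.674+0.538·1.50)] = 1.253·ln(2.810/1.483) = 0.8002 mol/L.
Y_N = C_N/C_{M0} = 0.8002/3.97 = 0.202.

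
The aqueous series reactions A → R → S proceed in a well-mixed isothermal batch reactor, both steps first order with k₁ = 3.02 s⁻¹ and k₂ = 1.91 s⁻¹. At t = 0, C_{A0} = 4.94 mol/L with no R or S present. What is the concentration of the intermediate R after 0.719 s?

1.87 mol/L

Solving the coupled first-order balances gives C_R(t) = [k₁/(k₂−k₁)]·C_{A0}·(e^(−k₁t) − e^(−k₂t)).
e^(−k₁t) = e^(−3.02×0.719) = e^(−2.171) = 0.1140; e^(−k₂t) = e^(−1.373) = 0.2533.
C_R = 3.02×4.94/(1.91−3.02) × (0.1140−0.2533) = (-13.44)×(-0.1393) = 1.872 mol/L.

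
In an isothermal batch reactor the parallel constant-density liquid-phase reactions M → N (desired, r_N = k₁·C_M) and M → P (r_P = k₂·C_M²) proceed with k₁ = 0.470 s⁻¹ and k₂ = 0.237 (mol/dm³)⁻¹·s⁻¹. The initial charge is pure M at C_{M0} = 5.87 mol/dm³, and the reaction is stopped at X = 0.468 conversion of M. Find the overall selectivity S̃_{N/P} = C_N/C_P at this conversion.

C_M = C_{M0}(1−X) = 3.123 mol/dm³.
Along a PFR/batch, dC_N/dC_M = −r_N/(r_N+r_P) = −k₁/(k₁+k₂·C_M).
Integrating from C_{M0} to C_M: C_N = (0.470/0.237)·ln[(0.470+0.237·5.87)/(0.470+0.237·3.12)] = 1.983·ln(1.861/1.210) = 0.8537 mol/dm³.
C_P = (C_{M0}−C_M)−C_N = 1.893 mol/dm³; S̃_{N/P} = 0.8537/1.893 = 0.451.

0.451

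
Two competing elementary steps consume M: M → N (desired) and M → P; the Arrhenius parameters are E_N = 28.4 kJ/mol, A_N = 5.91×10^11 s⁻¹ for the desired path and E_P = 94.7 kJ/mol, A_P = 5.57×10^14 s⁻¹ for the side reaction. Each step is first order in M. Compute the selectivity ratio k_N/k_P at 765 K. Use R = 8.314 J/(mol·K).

Since both paths have the same order in M, the concentration cancels and S_{N/P} = k_N/k_P = (A_N/A_P)·exp[(E_P−E_N)/(RT)].
(E_P−E_N)/(RT) = (94.7−28.4)×10³/(8.314×765) = 66300/6360 = 10.42.
k_N/k_P = (5.91×10^11/5.57×10^14)·exp(10.42) = 0.001061 × 33664 = 35.7.

35.7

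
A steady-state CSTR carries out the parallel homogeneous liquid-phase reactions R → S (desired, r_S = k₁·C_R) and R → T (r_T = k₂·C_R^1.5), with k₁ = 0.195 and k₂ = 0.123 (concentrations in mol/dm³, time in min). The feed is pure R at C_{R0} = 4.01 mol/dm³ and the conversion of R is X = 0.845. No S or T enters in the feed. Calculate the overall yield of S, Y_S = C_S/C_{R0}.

0.564

Exit C_R = C_{R0}(1−X) = 4.01×0.155 = 0.6216 mol/dm³.
In a CSTR the entire volume is at exit conditions, so r_S = 0.195×0.6216 = 0.1212 and r_T = 0.123×0.6216^1.5 = 0.06027.
Fraction of consumed R going to S: r_S/(r_S+r_T) = 0.6679.
C_S = 0.6679·C_{R0}·X = 0.6679×4.01×0.845 = 2.26 mol/dm³; Y_S = C_S/C_{R0} = 0.564.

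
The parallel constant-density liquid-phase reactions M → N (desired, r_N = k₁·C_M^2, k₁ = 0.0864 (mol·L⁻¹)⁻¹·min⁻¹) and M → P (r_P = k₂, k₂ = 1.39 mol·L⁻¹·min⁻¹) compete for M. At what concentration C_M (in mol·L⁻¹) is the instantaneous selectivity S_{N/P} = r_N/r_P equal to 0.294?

2.17 mol·L⁻¹

S_{N/P} = (k₁/k₂)·C_M^2 ⇒ C_M = (S·k₂/k₁)^(0.5).
= (0.294×1.39/0.0864)^(0.5) = (4.730)^(0.5) = 2.17 mol·L⁻¹.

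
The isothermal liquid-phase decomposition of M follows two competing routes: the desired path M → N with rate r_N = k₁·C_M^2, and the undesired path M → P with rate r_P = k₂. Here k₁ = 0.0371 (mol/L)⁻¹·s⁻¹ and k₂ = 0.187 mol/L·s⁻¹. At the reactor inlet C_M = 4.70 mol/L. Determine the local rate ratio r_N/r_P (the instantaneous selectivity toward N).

S_{N/P} = r_N/r_P = (k₁·C_M^2)/(k₂) = (k₁/k₂)·C_M^2.
= (0.0371×4.700^2) / (0.187) = 0.8195/0.1870 = 4.38.
Since the desired path is higher order in M, keeping C_M high (PFR or concentrated feed) favours N.

4.38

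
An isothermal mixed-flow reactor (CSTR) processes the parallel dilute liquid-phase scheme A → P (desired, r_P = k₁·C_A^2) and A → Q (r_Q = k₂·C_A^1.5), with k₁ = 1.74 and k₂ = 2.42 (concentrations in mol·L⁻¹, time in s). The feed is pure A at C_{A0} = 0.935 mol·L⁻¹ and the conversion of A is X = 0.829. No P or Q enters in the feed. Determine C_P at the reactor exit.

0.173 mol·L⁻¹

Exit C_A = C_{A0}(1−X) = 0.935×0.171 = 0.1599 mol·L⁻¹.
Rates in a CSTR are evaluated at the outlet concentration: r_P = 1.74×0.1599^2 = 0.04448, r_Q = 2.42×0.1599^1.5 = 0.1547.
Fraction of consumed A going to P: r_P/(r_P+r_Q) = 0.2233.
C_P = 0.2233·C_{A0}·X = 0.2233×0.935×0.829 = 0.173 mol·L⁻¹.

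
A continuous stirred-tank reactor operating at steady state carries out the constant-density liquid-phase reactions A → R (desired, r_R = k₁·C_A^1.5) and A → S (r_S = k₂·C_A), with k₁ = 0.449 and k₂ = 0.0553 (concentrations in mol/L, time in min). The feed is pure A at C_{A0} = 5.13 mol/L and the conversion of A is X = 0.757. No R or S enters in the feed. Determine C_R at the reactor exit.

Exit C_A = C_{A0}(1−X) = 5.13×0.243 = 1.247 mol/L.
A CSTR operates uniformly at the exit composition, giving r_R = 0.6249 and r_S = 0.06894 (each k·C_A^n at C_A = 1.247).
Fraction of consumed A going to R: r_R/(r_R+r_S) = 0.9006.
C_R = 0.9006·C_{A0}·X = 0.9006×5.13×0.757 = 3.50 mol/L.

3.50 mol/L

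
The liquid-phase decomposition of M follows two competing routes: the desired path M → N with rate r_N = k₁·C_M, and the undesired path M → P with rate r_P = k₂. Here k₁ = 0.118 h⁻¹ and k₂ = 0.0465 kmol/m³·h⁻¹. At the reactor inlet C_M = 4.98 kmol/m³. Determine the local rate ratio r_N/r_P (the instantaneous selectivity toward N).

S_{N/P} = r_N/r_P = (k₁·C_M)/(k₂) = (k₁/k₂)·C_M.
= (0.118×4.980) / (0.0465) = 0.5876/0.04650 = 12.6.

12.6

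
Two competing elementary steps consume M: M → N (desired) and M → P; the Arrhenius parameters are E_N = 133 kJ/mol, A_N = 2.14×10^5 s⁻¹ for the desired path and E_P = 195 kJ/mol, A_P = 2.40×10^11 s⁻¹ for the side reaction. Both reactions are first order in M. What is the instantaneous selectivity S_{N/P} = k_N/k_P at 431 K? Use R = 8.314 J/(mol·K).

29.1

With equal orders, S_{N/P} = k_N/k_P = (A_N/A_P)·exp[(E_P−E_N)/(RT)].
(E_P−E_N)/(RT) = (195−133)×10³/(8.314×431) = 62000/3583 = 17.30.
k_N/k_P = (2.14×10^5/2.40×10^11)·exp(17.30) = 8.917×10^-7 × 3.268×10^7 = 29.1.
Since E_N < E_P, lowering the temperature improves selectivity toward N.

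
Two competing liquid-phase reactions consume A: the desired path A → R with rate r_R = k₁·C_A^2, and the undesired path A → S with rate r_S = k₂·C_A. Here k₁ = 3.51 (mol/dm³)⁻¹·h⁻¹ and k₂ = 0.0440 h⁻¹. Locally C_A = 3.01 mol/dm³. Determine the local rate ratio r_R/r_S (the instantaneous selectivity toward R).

240

S_{R/S} = r_R/r_S = (k₁·C_A^2)/(k₂·C_A) = (k₁/k₂)·C_A.
= (3.51×3.010^2) / (0.0440×3.010) = 31.80/0.1324 = 240.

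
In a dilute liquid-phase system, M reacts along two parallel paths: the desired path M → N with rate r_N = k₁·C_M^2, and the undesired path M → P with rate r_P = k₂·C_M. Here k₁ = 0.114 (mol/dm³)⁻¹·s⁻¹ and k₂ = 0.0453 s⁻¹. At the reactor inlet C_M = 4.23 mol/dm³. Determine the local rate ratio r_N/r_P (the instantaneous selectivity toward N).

10.6

S_{N/P} = r_N/r_P = (k₁·C_M^2)/(k₂·C_M) = (k₁/k₂)·C_M.
= (0.114×4.230^2) / (0.0453×4.230) = 2.040/0.1916 = 10.6.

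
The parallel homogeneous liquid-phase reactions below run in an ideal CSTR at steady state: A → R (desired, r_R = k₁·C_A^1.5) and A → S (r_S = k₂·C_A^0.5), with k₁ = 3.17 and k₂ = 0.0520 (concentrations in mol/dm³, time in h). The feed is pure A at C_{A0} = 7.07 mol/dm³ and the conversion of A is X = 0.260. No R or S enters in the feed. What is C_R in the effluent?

1.83 mol/dm³

Exit C_A = C_{A0}(1−X) = 7.07×0.740 = 5.232 mol/dm³.
In a CSTR the entire volume is at exit conditions, so r_R = 3.17×5.232^1.5 = 37.93 and r_S = 0.0520×5.232^0.5 = 0.1189.
Fraction of consumed A going to R: r_R/(r_R+r_S) = 0.9969.
C_R = 0.9969·C_{A0}·X = 0.9969×7.07×0.260 = 1.83 mol/dm³.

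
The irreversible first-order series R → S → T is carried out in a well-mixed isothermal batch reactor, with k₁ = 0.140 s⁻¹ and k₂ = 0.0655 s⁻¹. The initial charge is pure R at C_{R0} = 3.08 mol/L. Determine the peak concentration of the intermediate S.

1.58 mol/L

Evaluating C_S at t_opt = ln(k₂/k₁)/(k₂−k₁) gives C_{S,max}/C_{R0} = (k₁/k₂)^[k₂/(k₂−k₁)].
= (0.140/0.0655)^(0.0655/(0.0655−0.140)) = (2.137)^(-0.8792) = 0.5128.
C_{S,max} = 0.5128×3.08 = 1.58 mol/L.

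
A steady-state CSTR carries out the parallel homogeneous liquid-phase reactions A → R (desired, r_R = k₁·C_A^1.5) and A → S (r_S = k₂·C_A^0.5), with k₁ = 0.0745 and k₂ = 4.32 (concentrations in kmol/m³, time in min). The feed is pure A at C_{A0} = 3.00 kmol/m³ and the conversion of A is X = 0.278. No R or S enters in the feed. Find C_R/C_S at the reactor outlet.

0.0374

Exit C_A = C_{A0}(1−X) = 3.00×0.722 = 2.166 kmol/m³.
In a CSTR the entire volume is at exit conditions, so r_R = 0.0745×2.166^1.5 = 0.2375 and r_S = 4.32×2.166^0.5 = 6.358.
Overall selectivity = C_R/C_S = r_Rτ/(r_Sτ) = r_R/r_S = 0.0374.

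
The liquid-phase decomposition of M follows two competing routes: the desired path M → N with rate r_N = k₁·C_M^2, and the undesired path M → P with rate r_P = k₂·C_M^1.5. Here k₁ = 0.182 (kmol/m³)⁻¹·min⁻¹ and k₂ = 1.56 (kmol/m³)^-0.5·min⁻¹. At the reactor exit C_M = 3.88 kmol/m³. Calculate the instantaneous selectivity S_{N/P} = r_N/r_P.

S_{N/P} = r_N/r_P = (k₁·C_M^2)/(k₂·C_M^1.5) = (k₁/k₂)·C_M^0.5.
= (0.182×3.880^2) / (1.56×3.880^1.5) = 2.740/11.92 = 0.230.
Since the desired path is higher order in M, keeping C_M high (PFR or concentrated feed) favours N.

0.230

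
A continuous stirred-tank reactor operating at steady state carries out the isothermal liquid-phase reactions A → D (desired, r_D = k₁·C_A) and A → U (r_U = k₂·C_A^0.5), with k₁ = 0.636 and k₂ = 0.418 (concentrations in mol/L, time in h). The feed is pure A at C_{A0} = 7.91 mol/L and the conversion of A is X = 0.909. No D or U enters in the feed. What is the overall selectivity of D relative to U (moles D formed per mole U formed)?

Exit C_A = C_{A0}(1−X) = 7.91×0.0910 = 0.7198 mol/L.
In a CSTR the entire volume is at exit conditions, so r_D = 0.636×0.7198 = 0.4578 and r_U = 0.418×0.7198^0.5 = 0.3546.
Overall selectivity = C_D/C_U = r_Dτ/(r_Uτ) = r_D/r_U = 1.29.

1.29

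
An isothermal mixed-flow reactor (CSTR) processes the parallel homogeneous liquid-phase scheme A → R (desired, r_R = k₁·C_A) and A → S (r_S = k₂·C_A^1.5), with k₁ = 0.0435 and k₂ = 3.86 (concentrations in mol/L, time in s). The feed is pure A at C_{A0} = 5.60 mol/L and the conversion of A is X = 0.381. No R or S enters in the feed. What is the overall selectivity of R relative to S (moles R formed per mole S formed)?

0.00605

Exit C_A = C_{A0}(1−X) = 5.60×0.619 = 3.466 mol/L.
A CSTR operates uniformly at the exit composition, giving r_R = 0.1508 and r_S = 24.91 (each k·C_A^n at C_A = 3.466).
Overall selectivity = C_R/C_S = r_Rτ/(r_Sτ) = r_R/r_S = 0.00605.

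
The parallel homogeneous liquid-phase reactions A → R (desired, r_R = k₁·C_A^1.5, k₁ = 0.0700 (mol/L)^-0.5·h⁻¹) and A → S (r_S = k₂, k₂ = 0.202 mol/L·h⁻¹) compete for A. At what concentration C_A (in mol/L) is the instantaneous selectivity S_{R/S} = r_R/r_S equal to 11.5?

S_{R/S} = (k₁/k₂)·C_A^1.5 ⇒ C_A = (S·k₂/k₁)^(1/1.5).
= (11.5×0.202/0.0700)^(0.6667) = (33.19)^(0.6667) = 10.3 mol/L.

10.3 mol/L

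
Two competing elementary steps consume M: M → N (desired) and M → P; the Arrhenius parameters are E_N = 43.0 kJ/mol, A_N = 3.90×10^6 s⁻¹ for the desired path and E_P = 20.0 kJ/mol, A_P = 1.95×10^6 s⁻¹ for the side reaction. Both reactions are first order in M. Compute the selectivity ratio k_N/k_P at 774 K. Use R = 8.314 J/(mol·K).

Since both paths have the same order in M, the concentration cancels and S_{N/P} = k_N/k_P = (A_N/A_P)·exp[(E_P−E_N)/(RT)].
(E_P−E_N)/(RT) = (20.0−43.0)×10³/(8.314×774) = -23000/6435 = -3.574.
k_N/k_P = (3.90×10^6/1.95×10^6)·exp(-3.574) = 2.000 × 0.02804 = 0.0561.
Since E_N > E_P, raising the temperature improves selectivity toward N.

0.0561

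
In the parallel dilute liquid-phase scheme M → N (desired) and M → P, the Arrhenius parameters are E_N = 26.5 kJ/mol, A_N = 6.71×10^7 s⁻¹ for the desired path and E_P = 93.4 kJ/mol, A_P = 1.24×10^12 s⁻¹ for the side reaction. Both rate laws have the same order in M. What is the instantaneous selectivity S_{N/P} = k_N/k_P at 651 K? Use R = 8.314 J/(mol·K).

Since both paths have the same order in M, the concentration cancels and S_{N/P} = k_N/k_P = (A_N/A_P)·exp[(E_P−E_N)/(RT)].
(E_P−E_N)/(RT) = (93.4−26.5)×10³/(8.314×651) = 66900/5412 = 12.36.
k_N/k_P = (6.71×10^7/1.24×10^12)·exp(12.36) = 5.411×10^-5 × 2.334×10^5 = 12.6.

12.6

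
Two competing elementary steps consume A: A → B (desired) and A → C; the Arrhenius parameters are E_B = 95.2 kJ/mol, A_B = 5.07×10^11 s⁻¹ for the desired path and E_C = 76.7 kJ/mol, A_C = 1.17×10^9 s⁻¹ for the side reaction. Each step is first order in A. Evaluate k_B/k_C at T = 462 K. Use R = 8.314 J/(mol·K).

k_B/k_C = (A_B/A_C)·exp[−(E_B−E_C)/(RT)] = (A_B/A_C)·exp[(E_C−E_B)/(RT)].
(E_C−E_B)/(RT) = (76.7−95.2)×10³/(8.314×462) = -18500/3841 = -4.816.
k_B/k_C = (5.07×10^11/1.17×10^9)·exp(-4.816) = 433.3 × 0.008096 = 3.51.
Since E_B > E_C, raising the temperature improves selectivity toward B.

3.51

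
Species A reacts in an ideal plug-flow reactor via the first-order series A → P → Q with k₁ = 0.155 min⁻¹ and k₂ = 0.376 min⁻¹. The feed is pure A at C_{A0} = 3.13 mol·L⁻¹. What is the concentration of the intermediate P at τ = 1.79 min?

Solving the coupled first-order balances gives C_P(τ) = [k₁/(k₂−k₁)]·C_{A0}·(e^(−k₁τ) − e^(−k₂τ)).
e^(−k₁τ) = e^(−0.155×1.79) = e^(−0.2775) = 0.7577; e^(−k₂τ) = e^(−0.6730) = 0.5102.
C_P = 0.155×3.13/(0.376−0.155) × (0.7577−0.5102) = 2.195×0.2476 = 0.5435 mol·L⁻¹.

0.543 mol·L⁻¹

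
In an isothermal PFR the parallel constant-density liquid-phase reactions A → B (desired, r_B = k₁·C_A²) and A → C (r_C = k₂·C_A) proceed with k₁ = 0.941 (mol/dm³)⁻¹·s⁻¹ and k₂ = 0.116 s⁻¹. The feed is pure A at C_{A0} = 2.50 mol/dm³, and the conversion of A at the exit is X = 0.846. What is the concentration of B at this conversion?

1.91 mol/dm³

C_A = C_{A0}(1−X) = 0.3850 mol/dm³.
Along a PFR/batch, dC_C/dC_A = −r_C/(r_B+r_C) = −k₂/(k₂+k₁·C_A).
Integrating from C_{A0} to C_A: C_C = (0.116/0.941)·ln[(0.116+0.941·2.50)/(0.116+0.941·0.385)] = 0.1233·ln(2.469/0.4783) = 0.2023 mol/dm³.
Then C_B = (C_{A0}−C_A) − C_C = 2.115 − 0.2023 = 1.913 mol/dm³.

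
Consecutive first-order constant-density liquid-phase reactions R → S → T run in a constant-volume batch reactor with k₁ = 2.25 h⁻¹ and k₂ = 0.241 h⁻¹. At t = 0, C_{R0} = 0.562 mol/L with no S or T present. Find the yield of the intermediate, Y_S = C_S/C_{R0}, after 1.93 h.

0.689

The intermediate concentration in a first-order A→B→C sequence is C_S = k₁C_{R0}(e^(−k₁t) − e^(−k₂t))/(k₂−k₁).
e^(−k₁t) = e^(−2.25×1.93) = e^(−4.343) = 0.01300; e^(−k₂t) = e^(−0.4651) = 0.6281.
C_S = 2.25×0.562/(0.241−2.25) × (0.01300−0.6281) = (-0.6294)×(-0.6150) = 0.3871 mol/L.
Y_S = C_S/C_{R0} = 0.3871/0.562 = 0.689.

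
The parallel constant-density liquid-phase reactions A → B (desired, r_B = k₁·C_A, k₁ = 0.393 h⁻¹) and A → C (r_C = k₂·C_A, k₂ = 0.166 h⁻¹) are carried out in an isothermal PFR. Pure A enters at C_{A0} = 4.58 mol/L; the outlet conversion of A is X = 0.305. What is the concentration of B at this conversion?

0.982 mol/L

C_A = C_{A0}(1−X) = 3.183 mol/L.
Both paths are first order in A, so the instantaneous fraction to B is constant: dC_B/d(−C_A) = k₁/(k₁+k₂) = 0.7030.
C_B = 0.7030·(C_{A0}−C_A) = 0.7030×1.397 = 0.982 mol/L.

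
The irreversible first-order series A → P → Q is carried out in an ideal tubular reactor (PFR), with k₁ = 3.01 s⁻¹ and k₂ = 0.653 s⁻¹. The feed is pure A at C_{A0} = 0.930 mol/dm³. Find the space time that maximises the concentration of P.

For first-order series the maximum of C_P occurs at τ_opt = ln(k₂/k₁)/(k₂−k₁).
= ln(0.653/3.01)/(0.653−3.01) = ln(0.2169)/-2.357 = -1.528/-2.357 = 0.648 s.

0.648 s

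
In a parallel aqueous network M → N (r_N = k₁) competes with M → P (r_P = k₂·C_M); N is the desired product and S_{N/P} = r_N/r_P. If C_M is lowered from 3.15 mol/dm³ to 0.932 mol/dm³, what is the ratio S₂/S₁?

3.38

S_{N/P} = (k₁/k₂)·C_M⁻¹, so S₂/S₁ = (C_{M,2}/C_{M,1})⁻¹.
= 3.15/0.932 = 3.38.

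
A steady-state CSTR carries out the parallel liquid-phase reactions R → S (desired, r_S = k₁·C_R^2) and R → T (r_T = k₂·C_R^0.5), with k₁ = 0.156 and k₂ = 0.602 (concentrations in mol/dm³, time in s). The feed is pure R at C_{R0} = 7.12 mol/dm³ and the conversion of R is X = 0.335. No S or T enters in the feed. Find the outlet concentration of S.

Exit C_R = C_{R0}(1−X) = 7.12×0.665 = 4.735 mol/dm³.
A CSTR operates uniformly at the exit composition, giving r_S = 3.497 and r_T = 1.310 (each k·C_R^n at C_R = 4.735).
Fraction of consumed R going to S: r_S/(r_S+r_T) = 0.7275.
C_S = 0.7275·C_{R0}·X = 0.7275×7.12×0.335 = 1.74 mol/dm³.

1.74 mol/dm³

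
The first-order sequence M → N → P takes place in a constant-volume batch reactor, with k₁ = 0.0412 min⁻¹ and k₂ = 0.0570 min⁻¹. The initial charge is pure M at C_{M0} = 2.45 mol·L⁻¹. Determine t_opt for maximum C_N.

20.5 min

Setting dC_N/dt = 0 gives t_opt = ln(k₂/k₁)/(k₂−k₁).
= ln(0.0570/0.0412)/(0.0570−0.0412) = ln(1.383)/0.01580 = 0.3246/0.01580 = 20.5 min.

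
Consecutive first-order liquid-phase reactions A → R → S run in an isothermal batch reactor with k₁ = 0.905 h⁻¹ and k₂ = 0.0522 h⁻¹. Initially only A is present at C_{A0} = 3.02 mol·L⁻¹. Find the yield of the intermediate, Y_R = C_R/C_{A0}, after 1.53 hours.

For first-order series with pure A initially, C_R(t) = k₁C_{A0}/(k₂−k₁)·(e^(−k₁t) − e^(−k₂t)).
e^(−k₁t) = e^(−0.905×1.53) = e^(−1.385) = 0.2504; e^(−k₂t) = e^(−0.07987) = 0.9232.
C_R = 0.905×3.02/(0.0522−0.905) × (0.2504−0.9232) = (-3.205)×(-0.6728) = 2.156 mol·L⁻¹.
Y_R = C_R/C_{A0} = 2.156/3.02 = 0.714.

0.714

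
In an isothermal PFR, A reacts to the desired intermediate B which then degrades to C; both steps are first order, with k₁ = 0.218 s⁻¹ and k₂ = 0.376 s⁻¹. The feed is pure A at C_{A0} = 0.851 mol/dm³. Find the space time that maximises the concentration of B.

The intermediate peaks when r₁ = r₂, i.e. k₁e^(−k₁τ) = k₂e^(−k₂τ), giving τ_opt = ln(k₂/k₁)/(k₂−k₁).
= ln(0.376/0.218)/(0.376−0.218) = ln(1.725)/0.1580 = 0.5451/0.1580 = 3.45 s.

3.45 s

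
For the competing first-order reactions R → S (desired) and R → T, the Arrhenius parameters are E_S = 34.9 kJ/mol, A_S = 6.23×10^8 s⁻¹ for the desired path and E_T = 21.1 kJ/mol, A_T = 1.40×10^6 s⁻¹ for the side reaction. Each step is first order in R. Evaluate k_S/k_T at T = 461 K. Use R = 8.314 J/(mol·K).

12.2

Since both paths have the same order in R, the concentration cancels and S_{S/T} = k_S/k_T = (A_S/A_T)·exp[(E_T−E_S)/(RT)].
(E_T−E_S)/(RT) = (21.1−34.9)×10³/(8.314×461) = -13800/3833 = -3.601.
k_S/k_T = (6.23×10^8/1.40×10^6)·exp(-3.601) = 445.0 × 0.02731 = 12.2.
Since E_S > E_T, raising the temperature improves selectivity toward S.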